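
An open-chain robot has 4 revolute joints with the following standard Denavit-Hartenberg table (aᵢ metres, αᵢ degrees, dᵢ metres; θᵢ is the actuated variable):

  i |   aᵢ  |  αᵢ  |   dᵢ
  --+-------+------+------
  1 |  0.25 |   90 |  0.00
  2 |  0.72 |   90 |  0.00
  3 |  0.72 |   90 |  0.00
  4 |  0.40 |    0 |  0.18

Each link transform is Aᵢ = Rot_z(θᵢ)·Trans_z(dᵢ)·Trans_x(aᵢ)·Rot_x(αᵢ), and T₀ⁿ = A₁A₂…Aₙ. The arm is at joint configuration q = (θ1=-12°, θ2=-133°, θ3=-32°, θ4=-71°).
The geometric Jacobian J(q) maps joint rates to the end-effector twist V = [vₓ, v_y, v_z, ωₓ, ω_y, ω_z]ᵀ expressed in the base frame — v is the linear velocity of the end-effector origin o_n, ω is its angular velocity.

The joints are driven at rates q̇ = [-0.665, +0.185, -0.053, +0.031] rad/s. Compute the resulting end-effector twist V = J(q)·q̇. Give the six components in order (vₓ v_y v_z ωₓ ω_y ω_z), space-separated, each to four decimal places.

o_n = [-0.2572, 0.6713, -1.2421]
J₁: ẑ×o_n = [-0.6713, -0.2572, 0.0000], ω = ẑ
J2: z=[-0.2079, -0.9781, 0.0000] o=[0.2445, -0.0520, 0.0000] → [1.2149, -0.2582, -0.6411, -0.2079, -0.9781, 0.0000]
J3: z=[-0.7154, 0.1521, 0.6820] o=[-0.2358, 0.0501, -0.5266] → [-0.5325, -0.5264, -0.4412, -0.7154, 0.1521, 0.6820]
J4: z=[0.5298, 0.7544, 0.3876] o=[-0.5638, 0.5099, -0.9731] → [-0.2655, 0.2613, -0.1458, 0.5298, 0.7544, 0.3876]
V = J·q̇ = [0.6912, 0.1592, -0.0997, 0.0159, -0.1656, -0.6891]

0.6912 0.1592 -0.0997 0.0159 -0.1656 -0.6891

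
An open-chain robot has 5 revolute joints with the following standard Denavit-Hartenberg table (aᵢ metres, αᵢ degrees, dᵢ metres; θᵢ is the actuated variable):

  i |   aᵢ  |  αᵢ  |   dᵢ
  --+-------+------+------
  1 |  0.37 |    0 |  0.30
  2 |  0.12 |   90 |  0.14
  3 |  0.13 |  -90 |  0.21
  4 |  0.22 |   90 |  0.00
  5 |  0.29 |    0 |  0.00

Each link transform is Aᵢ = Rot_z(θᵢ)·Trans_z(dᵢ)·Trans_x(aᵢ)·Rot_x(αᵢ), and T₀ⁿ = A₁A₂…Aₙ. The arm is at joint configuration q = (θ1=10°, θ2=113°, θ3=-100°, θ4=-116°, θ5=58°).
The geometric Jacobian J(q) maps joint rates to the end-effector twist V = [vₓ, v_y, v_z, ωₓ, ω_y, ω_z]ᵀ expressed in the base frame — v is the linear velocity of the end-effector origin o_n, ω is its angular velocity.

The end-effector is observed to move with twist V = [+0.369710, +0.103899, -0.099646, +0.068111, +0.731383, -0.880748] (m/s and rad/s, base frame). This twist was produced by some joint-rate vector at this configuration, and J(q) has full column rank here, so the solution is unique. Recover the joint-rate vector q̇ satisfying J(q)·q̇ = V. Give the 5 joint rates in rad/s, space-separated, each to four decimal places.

0.3040 -0.4680 0.1600 0.6920 -0.6740

o_n = [0.6217, 0.6702, 0.4306]
J₁: ẑ×o_n = [-0.6702, 0.6217, 0.0000], ω = ẑ
J2: z=[0.0000, 0.0000, 1.0000] o=[0.3644, 0.0642, 0.3000] → [-0.6060, 0.2573, 0.0000, 0.0000, 0.0000, 1.0000]
J3: z=[0.8387, 0.5446, 0.0000] o=[0.2990, 0.1649, 0.4400] → [-0.0051, 0.0079, 0.2481, 0.8387, 0.5446, 0.0000]
J4: z=[-0.5364, 0.8259, -0.1736] o=[0.4874, 0.2603, 0.3120] → [0.1691, 0.0403, -0.3308, -0.5364, 0.8259, -0.1736]
J5: z=[-0.4527, -0.1079, 0.8851] o=[0.6442, 0.3821, 0.4070] → [-0.2576, -0.0092, -0.1329, -0.4527, -0.1079, 0.8851]
q̇ = J⁺·V = [0.3040, -0.4680, 0.1600, 0.6920, -0.6740]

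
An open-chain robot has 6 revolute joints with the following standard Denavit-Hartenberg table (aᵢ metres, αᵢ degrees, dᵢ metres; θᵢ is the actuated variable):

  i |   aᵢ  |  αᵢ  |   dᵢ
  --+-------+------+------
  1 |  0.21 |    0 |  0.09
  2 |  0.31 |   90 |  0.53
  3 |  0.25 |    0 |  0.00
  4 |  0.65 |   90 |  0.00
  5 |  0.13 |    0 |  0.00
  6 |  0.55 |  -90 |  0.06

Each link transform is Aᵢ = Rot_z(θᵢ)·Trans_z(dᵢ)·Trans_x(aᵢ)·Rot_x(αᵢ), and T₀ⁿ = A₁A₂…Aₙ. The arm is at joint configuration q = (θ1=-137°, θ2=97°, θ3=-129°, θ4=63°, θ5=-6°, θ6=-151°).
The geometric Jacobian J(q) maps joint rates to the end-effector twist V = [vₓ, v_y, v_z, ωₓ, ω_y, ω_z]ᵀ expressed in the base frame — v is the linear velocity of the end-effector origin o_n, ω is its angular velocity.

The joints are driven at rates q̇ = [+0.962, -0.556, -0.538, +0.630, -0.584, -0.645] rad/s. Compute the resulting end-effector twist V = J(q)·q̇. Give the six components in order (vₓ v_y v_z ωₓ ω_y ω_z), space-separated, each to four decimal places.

-0.3757 -0.3198 0.3383 0.8009 -0.7922 0.9059

o_n = [0.1533, -0.1025, 0.1519]
J₁: ẑ×o_n = [0.1025, 0.1533, -0.0000], ω = ẑ
J2: z=[0.0000, 0.0000, 1.0000] o=[-0.1536, -0.1432, 0.0900] → [-0.0408, 0.3069, 0.0000, 0.0000, 0.0000, 1.0000]
J3: z=[-0.6428, -0.7660, 0.0000] o=[0.0839, -0.3425, 0.6200] → [0.3586, -0.3009, -0.1011, -0.6428, -0.7660, 0.0000]
J4: z=[-0.6428, -0.7660, 0.0000] o=[-0.0366, -0.2414, 0.4257] → [0.2098, -0.1760, 0.0562, -0.6428, -0.7660, 0.0000]
J5: z=[-0.6998, 0.5872, -0.4067] o=[0.1659, -0.4113, -0.1681] → [0.3135, 0.2291, -0.2087, -0.6998, 0.5872, -0.4067]
J6: z=[-0.6998, 0.5872, -0.4067] o=[0.2149, -0.4347, -0.2862] → [0.3924, 0.3316, -0.1963, -0.6998, 0.5872, -0.4067]
V = J·q̇ = [-0.3757, -0.3198, 0.3383, 0.8009, -0.7922, 0.9059]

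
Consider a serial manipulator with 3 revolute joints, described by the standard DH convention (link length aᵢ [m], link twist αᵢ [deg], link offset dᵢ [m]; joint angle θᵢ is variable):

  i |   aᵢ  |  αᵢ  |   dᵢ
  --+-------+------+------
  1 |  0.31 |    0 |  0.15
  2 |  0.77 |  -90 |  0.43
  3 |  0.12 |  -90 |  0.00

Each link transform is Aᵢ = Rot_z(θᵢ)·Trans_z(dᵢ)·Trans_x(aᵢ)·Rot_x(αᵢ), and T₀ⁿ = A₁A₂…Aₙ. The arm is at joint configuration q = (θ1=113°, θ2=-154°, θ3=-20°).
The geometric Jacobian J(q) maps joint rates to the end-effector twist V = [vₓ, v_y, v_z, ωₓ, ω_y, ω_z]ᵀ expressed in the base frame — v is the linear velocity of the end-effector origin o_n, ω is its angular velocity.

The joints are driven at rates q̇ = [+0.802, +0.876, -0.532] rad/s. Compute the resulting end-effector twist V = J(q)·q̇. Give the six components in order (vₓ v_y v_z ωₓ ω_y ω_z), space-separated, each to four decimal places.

0.7265 1.0351 0.0600 -0.3490 -0.4015 1.6780

o_n = [0.5451, -0.2938, 0.6210]
J₁: ẑ×o_n = [0.2938, 0.5451, -0.0000], ω = ẑ
J2: z=[0.0000, 0.0000, 1.0000] o=[-0.1211, 0.2854, 0.1500] → [0.5791, 0.6662, -0.0000, 0.0000, 0.0000, 1.0000]
J3: z=[0.6561, 0.7547, 0.0000] o=[0.4600, -0.2198, 0.5800] → [0.0310, -0.0269, -0.1128, 0.6561, 0.7547, 0.0000]
V = J·q̇ = [0.7265, 1.0351, 0.0600, -0.3490, -0.4015, 1.6780]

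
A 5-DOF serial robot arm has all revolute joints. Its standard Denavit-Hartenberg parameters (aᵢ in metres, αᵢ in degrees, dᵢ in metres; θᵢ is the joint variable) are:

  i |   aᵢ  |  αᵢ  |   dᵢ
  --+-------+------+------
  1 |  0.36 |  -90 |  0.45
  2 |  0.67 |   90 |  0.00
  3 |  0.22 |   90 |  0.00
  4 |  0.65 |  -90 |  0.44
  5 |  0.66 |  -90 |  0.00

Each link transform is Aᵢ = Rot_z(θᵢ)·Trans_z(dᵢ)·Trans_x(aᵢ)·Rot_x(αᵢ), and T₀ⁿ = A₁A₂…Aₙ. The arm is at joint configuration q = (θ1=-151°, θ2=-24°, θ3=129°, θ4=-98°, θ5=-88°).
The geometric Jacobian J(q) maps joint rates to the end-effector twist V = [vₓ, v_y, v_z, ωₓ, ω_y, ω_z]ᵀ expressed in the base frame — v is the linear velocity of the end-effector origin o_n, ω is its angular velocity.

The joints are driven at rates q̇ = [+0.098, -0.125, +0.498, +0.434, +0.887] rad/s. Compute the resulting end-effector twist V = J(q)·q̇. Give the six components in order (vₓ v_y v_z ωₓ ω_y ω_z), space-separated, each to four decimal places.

o_n = [-1.3235, -1.6371, 0.4289]
J₁: ẑ×o_n = [1.6371, -1.3235, 0.0000], ω = ẑ
J2: z=[0.4848, -0.8746, 0.0000] o=[-0.3149, -0.1745, 0.4500] → [0.0185, 0.0102, -1.5912, 0.4848, -0.8746, 0.0000]
J3: z=[0.3557, 0.1972, 0.9135] o=[-0.8502, -0.4713, 0.7225] → [1.0071, -0.3279, -0.3214, 0.3557, 0.1972, 0.9135]
J4: z=[-0.3158, -0.8946, 0.3161] o=[-0.6567, -0.5595, 0.6662] → [0.5529, -0.2857, -0.2562, -0.3158, -0.8946, 0.3161]
J5: z=[0.8215, -0.4245, -0.3806] o=[-1.1042, -1.0438, 0.2404] → [-0.3058, -0.0714, -0.5805, 0.8215, -0.4245, -0.3806]
V = J·q̇ = [0.6284, -0.4816, -0.5872, 0.7082, -0.5573, 0.3525]

0.6284 -0.4816 -0.5872 0.7082 -0.5573 0.3525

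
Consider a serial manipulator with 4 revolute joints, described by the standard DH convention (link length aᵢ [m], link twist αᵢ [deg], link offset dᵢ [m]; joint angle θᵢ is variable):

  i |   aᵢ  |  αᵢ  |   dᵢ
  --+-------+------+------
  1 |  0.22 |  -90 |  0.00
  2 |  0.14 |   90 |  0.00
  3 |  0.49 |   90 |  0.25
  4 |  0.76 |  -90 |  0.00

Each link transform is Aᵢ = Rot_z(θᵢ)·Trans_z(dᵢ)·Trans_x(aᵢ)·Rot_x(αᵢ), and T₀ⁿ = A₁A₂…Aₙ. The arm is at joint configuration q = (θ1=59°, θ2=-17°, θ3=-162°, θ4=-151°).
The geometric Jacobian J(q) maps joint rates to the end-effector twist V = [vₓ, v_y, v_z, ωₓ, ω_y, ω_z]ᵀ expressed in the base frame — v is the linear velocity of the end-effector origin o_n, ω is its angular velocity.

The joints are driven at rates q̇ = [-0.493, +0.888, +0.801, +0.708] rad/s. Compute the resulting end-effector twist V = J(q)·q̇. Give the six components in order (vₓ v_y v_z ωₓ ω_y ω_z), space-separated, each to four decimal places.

o_n = [0.2357, 0.4970, -0.0238]
J₁: ẑ×o_n = [-0.4970, 0.2357, 0.0000], ω = ẑ
J2: z=[-0.8572, 0.5150, 0.0000] o=[0.1133, 0.1886, 0.0000] → [-0.0122, -0.0204, -0.3274, -0.8572, 0.5150, 0.0000]
J3: z=[-0.1506, -0.2506, 0.9563] o=[0.1823, 0.3033, 0.0409] → [-0.1690, 0.0413, -0.0158, -0.1506, -0.2506, 0.9563]
J4: z=[-0.9674, 0.2365, -0.0903] o=[0.0449, -0.2193, 0.1438] → [0.0251, -0.1793, -0.7381, -0.9674, 0.2365, -0.0903]
V = J·q̇ = [0.1166, -0.2281, -0.8260, -1.5667, 0.4241, 0.2090]

0.1166 -0.2281 -0.8260 -1.5667 0.4241 0.2090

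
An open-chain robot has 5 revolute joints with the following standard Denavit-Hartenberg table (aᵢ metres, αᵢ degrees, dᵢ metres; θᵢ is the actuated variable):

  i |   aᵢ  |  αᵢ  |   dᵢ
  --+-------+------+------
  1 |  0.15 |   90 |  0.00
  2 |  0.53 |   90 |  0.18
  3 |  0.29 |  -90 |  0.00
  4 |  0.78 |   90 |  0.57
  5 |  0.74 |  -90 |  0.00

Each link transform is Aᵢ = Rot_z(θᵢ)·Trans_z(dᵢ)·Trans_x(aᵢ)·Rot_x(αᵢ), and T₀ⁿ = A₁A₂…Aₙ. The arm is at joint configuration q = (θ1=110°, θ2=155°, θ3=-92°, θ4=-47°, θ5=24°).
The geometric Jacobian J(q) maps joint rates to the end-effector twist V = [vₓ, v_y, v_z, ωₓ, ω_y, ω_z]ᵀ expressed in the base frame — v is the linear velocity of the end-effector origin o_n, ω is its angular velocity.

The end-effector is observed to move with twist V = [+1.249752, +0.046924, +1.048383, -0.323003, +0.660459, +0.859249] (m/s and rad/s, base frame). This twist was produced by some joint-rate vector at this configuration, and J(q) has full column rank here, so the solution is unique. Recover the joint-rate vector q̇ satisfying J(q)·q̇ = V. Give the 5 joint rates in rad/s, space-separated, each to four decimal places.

0.4420 -0.4510 0.3550 -0.4990 0.4870

o_n = [-0.8493, -0.9781, 1.5380]
J₁: ẑ×o_n = [0.9781, -0.8493, 0.0000], ω = ẑ
J2: z=[0.9397, 0.3420, 0.0000] o=[-0.0513, 0.1410, 0.0000] → [0.5260, -1.4453, -0.7786, 0.9397, 0.3420, 0.0000]
J3: z=[-0.1445, 0.3971, 0.9063] o=[0.2821, -0.2489, 0.2240] → [1.1828, -0.8355, 0.5547, -0.1445, 0.3971, 0.9063]
J4: z=[0.2770, -0.8631, 0.4224] o=[0.0066, -0.3394, 0.2197] → [-0.8680, -0.7267, -0.9157, 0.2770, -0.8631, 0.4224]
J5: z=[0.5962, 0.4991, 0.6289] o=[-0.4233, -0.7708, 0.9696] → [0.4141, -0.6068, 0.0891, 0.5962, 0.4991, 0.6289]
q̇ = J⁺·V = [0.4420, -0.4510, 0.3550, -0.4990, 0.4870]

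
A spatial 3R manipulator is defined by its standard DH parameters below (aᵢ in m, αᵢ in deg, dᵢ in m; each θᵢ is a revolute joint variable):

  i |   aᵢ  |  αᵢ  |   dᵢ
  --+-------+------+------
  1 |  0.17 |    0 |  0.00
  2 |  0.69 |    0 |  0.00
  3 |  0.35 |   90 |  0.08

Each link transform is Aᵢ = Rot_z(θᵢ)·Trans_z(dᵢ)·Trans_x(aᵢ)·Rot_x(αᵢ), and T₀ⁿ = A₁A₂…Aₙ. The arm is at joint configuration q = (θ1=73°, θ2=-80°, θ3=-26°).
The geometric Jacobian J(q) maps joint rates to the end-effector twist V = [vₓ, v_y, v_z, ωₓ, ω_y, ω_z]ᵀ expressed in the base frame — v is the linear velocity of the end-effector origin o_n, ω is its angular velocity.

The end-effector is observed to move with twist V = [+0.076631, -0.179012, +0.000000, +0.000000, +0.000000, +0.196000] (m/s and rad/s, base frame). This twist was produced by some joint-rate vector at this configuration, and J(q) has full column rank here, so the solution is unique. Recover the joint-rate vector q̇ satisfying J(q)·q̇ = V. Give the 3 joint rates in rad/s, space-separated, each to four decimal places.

o_n = [1.0281, -0.1121, 0.0800]
J₁: ẑ×o_n = [0.1121, 1.0281, -0.0000], ω = ẑ
J2: z=[0.0000, 0.0000, 1.0000] o=[0.0497, 0.1626, 0.0000] → [0.2747, 0.9784, -0.0000, 0.0000, 0.0000, 1.0000]
J3: z=[0.0000, 0.0000, 1.0000] o=[0.7346, 0.0785, 0.0000] → [0.1906, 0.2935, -0.0000, 0.0000, 0.0000, 1.0000]
q̇ = J⁺·V = [-0.4050, 0.0890, 0.5120]

-0.4050 0.0890 0.5120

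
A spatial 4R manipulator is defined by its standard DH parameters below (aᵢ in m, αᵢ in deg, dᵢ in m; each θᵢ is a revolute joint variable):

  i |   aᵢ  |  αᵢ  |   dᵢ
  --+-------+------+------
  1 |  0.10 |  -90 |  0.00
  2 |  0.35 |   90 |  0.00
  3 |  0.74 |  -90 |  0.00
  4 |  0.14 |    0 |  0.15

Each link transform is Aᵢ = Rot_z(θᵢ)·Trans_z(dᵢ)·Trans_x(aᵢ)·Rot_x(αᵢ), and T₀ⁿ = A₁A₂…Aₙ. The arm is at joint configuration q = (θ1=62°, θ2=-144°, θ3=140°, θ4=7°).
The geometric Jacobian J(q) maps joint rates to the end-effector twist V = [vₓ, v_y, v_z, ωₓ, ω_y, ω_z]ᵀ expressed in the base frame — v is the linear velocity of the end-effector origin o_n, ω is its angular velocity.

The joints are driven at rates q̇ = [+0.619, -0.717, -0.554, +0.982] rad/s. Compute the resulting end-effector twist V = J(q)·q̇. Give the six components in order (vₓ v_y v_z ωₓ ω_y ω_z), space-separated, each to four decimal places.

-0.7271 0.1108 0.5152 1.6899 0.0486 0.6962

o_n = [-0.1863, 0.6083, -0.2329]
J₁: ẑ×o_n = [-0.6083, -0.1863, 0.0000], ω = ẑ
J2: z=[-0.8829, 0.4695, 0.0000] o=[0.0469, 0.0883, 0.0000] → [-0.1093, -0.2056, -0.3496, -0.8829, 0.4695, 0.0000]
J3: z=[-0.2759, -0.5190, -0.8090] o=[-0.0860, -0.1617, 0.2057] → [0.8506, -0.0399, -0.2645, -0.2759, -0.5190, -0.8090]
J4: z=[0.9205, 0.0995, -0.3778] o=[-0.2907, 0.4665, -0.1275] → [0.0431, 0.0576, 0.1201, 0.9205, 0.0995, -0.3778]
V = J·q̇ = [-0.7271, 0.1108, 0.5152, 1.6899, 0.0486, 0.6962]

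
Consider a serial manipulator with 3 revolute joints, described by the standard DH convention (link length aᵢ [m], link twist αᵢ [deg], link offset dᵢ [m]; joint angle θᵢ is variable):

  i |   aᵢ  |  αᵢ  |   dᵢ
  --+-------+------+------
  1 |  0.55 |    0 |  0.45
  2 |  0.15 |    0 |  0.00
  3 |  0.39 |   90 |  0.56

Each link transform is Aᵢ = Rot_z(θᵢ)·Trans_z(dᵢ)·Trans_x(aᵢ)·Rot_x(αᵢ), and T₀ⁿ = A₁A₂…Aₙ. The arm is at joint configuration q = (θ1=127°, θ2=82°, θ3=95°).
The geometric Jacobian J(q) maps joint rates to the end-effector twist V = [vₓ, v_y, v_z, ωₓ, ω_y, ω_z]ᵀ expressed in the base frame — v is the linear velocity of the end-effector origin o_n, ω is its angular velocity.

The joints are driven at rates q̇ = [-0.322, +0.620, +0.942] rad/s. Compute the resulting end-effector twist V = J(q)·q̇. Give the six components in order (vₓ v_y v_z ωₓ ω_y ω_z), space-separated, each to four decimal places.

o_n = [-0.2441, 0.0432, 1.0100]
J₁: ẑ×o_n = [-0.0432, -0.2441, 0.0000], ω = ẑ
J2: z=[0.0000, 0.0000, 1.0000] o=[-0.3310, 0.4392, 0.4500] → [0.3960, 0.0869, -0.0000, 0.0000, 0.0000, 1.0000]
J3: z=[0.0000, 0.0000, 1.0000] o=[-0.4622, 0.3665, 0.4500] → [0.3233, 0.2181, -0.0000, 0.0000, 0.0000, 1.0000]
V = J·q̇ = [0.5640, 0.3379, 0.0000, 0.0000, 0.0000, 1.2400]

0.5640 0.3379 0.0000 0.0000 0.0000 1.2400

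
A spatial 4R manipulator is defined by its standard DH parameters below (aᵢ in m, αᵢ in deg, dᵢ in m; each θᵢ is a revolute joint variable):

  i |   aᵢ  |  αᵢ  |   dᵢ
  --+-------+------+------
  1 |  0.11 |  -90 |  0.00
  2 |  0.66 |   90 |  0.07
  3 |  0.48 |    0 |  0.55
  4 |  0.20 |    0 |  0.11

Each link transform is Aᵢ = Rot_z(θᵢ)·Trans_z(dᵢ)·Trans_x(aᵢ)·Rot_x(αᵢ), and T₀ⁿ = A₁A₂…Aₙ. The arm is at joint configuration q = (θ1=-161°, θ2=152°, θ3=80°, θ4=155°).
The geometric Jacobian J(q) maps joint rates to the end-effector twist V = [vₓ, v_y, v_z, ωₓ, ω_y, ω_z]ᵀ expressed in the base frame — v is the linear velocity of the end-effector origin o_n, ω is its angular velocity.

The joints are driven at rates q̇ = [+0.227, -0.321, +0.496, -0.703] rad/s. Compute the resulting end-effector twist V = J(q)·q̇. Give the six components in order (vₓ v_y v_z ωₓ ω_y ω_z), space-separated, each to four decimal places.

o_n = [0.2512, -0.3142, -0.8779]
J₁: ẑ×o_n = [0.3142, 0.2512, -0.0000], ω = ẑ
J2: z=[0.3256, -0.9455, 0.0000] o=[-0.1040, -0.0358, 0.0000] → [0.8300, 0.2858, 0.2452, 0.3256, -0.9455, 0.0000]
J3: z=[-0.4439, -0.1528, -0.8829] o=[0.4698, 0.0877, -0.3099] → [-0.2681, -0.0591, 0.1450, -0.4439, -0.1528, -0.8829]
J4: z=[-0.4439, -0.1528, -0.8829] o=[0.4491, -0.4193, -0.8346] → [0.0994, 0.1556, -0.0769, -0.4439, -0.1528, -0.8829]
V = J·q̇ = [-0.3980, -0.1734, 0.0473, -0.0126, 0.3352, 0.4098]

-0.3980 -0.1734 0.0473 -0.0126 0.3352 0.4098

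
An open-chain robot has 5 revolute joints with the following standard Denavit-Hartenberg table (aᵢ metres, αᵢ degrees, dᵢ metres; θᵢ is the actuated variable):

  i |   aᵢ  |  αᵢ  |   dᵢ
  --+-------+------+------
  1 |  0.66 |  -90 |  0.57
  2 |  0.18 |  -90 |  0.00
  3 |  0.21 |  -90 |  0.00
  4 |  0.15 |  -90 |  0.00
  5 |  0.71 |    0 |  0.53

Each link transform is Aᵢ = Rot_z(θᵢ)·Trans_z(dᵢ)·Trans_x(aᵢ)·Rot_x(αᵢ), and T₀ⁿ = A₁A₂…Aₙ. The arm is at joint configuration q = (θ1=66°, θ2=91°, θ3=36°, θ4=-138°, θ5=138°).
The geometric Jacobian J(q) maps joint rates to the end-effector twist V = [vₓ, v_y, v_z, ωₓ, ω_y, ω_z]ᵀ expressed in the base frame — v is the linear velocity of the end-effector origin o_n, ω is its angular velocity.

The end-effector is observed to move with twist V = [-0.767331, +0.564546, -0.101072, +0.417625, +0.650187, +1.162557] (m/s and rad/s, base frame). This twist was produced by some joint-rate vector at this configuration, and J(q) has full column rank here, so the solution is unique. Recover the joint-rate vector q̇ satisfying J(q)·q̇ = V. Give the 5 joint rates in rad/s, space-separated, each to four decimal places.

o_n = [0.3057, 0.4100, -0.5705]
J₁: ẑ×o_n = [-0.4100, 0.3057, 0.0000], ω = ẑ
J2: z=[-0.9135, 0.4067, 0.0000] o=[0.2684, 0.6029, 0.5700] → [-0.4639, -1.0419, 0.1611, -0.9135, 0.4067, 0.0000]
J3: z=[-0.4067, -0.9134, 0.0175] o=[0.2672, 0.6001, 0.3900] → [0.8806, -0.3899, 0.1125, -0.4067, -0.9134, 0.0175]
J4: z=[0.7432, -0.3197, 0.5877] o=[0.3787, 0.5472, 0.2202] → [0.3333, 0.5447, -0.1253, 0.7432, -0.3197, 0.5877]
J5: z=[0.0532, -0.8474, -0.5283] o=[0.2787, 0.4836, 0.3121] → [0.7090, 0.0327, 0.0190, 0.0532, -0.8474, -0.5283]
q̇ = J⁺·V = [0.5850, -0.1520, -0.2000, 0.3190, -0.7450]

0.5850 -0.1520 -0.2000 0.3190 -0.7450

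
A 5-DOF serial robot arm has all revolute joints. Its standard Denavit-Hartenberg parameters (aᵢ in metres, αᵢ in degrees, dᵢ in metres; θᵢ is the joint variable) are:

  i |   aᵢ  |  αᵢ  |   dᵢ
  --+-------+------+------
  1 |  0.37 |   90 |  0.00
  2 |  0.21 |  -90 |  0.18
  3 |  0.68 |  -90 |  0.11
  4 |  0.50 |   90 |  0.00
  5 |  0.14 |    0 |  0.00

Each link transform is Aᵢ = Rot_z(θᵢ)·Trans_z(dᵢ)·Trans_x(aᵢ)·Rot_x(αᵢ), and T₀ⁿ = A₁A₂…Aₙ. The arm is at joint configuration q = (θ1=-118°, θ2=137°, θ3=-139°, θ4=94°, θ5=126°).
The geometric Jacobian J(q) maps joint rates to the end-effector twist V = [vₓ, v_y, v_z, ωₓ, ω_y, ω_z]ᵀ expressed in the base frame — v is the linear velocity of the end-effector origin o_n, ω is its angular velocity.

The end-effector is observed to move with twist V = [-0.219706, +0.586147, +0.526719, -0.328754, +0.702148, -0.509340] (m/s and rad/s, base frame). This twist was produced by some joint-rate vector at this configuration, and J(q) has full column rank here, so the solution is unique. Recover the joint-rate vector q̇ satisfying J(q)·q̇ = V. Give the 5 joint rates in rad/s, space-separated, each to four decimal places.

o_n = [-0.9544, -0.3199, 0.0832]
J₁: ẑ×o_n = [0.3199, -0.9544, 0.0000], ω = ẑ
J2: z=[-0.8829, 0.4695, 0.0000] o=[-0.1737, -0.3267, 0.0000] → [0.0391, 0.0735, 0.3605, -0.8829, 0.4695, 0.0000]
J3: z=[0.3202, 0.6022, -0.7314] o=[-0.2605, -0.1066, 0.1432] → [-0.1921, 0.5267, 0.3495, 0.3202, 0.6022, -0.7314]
J4: z=[-0.4411, 0.7780, 0.4474] o=[-0.7954, -0.1623, -0.2872] → [0.3587, 0.0923, 0.1932, -0.4411, 0.7780, 0.4474]
J5: z=[-0.8587, -0.2209, -0.4624] o=[-0.9259, -0.4564, 0.0955] → [0.0659, 0.0026, -0.1235, -0.8587, -0.2209, -0.4624]
q̇ = J⁺·V = [-0.3140, 0.9790, 0.4330, -0.1350, -0.3930]

-0.3140 0.9790 0.4330 -0.1350 -0.3930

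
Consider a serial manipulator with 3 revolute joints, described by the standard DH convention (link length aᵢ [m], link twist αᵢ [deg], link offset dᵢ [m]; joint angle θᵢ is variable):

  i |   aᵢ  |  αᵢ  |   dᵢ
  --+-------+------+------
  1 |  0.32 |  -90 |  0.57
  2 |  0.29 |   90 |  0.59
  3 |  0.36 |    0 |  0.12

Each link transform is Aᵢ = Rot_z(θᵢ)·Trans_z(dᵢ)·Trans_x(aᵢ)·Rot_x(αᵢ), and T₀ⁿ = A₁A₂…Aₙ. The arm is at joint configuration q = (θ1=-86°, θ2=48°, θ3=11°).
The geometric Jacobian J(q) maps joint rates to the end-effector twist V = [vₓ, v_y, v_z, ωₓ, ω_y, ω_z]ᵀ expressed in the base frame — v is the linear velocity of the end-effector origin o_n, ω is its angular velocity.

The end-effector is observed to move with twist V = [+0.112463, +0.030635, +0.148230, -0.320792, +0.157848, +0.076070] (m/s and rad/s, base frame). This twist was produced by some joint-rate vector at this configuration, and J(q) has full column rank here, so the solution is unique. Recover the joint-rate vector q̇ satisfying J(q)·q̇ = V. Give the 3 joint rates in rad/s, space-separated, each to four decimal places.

o_n = [0.7157, -0.7917, 0.1722]
J₁: ẑ×o_n = [0.7917, 0.7157, -0.0000], ω = ẑ
J2: z=[0.9976, 0.0698, 0.0000] o=[0.0223, -0.3192, 0.5700] → [-0.0278, 0.3969, -0.5197, 0.9976, 0.0698, 0.0000]
J3: z=[0.0518, -0.7413, 0.6691] o=[0.6244, -0.4716, 0.3545] → [0.3493, 0.0705, 0.0510, 0.0518, -0.7413, 0.6691]
q̇ = J⁺·V = [0.2380, -0.3090, -0.2420]

0.2380 -0.3090 -0.2420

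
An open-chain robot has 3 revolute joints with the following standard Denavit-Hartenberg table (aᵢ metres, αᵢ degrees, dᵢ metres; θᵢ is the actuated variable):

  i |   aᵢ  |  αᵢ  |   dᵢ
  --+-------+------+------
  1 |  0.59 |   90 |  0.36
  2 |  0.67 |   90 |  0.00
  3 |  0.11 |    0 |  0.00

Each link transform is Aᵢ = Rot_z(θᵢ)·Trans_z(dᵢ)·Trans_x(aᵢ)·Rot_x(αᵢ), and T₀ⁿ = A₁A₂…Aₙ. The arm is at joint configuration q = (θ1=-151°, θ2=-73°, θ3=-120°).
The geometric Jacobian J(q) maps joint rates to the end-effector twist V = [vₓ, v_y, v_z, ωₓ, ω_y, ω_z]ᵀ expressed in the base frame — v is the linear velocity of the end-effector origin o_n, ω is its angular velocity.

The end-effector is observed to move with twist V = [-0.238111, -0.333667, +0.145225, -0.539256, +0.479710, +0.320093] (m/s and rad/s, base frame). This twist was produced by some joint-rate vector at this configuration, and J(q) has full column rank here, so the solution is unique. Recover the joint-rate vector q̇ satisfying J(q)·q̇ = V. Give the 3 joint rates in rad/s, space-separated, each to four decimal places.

0.2470 0.6810 -0.2500

o_n = [-0.6271, -0.4565, -0.2281]
J₁: ẑ×o_n = [0.4565, -0.6271, 0.0000], ω = ẑ
J2: z=[-0.4848, 0.8746, 0.0000] o=[-0.5160, -0.2860, 0.3600] → [-0.5144, -0.2851, 0.1798, -0.4848, 0.8746, 0.0000]
J3: z=[0.8364, 0.4636, -0.2924] o=[-0.6874, -0.3810, -0.2807] → [0.0023, -0.0616, -0.0911, 0.8364, 0.4636, -0.2924]
q̇ = J⁺·V = [0.2470, 0.6810, -0.2500]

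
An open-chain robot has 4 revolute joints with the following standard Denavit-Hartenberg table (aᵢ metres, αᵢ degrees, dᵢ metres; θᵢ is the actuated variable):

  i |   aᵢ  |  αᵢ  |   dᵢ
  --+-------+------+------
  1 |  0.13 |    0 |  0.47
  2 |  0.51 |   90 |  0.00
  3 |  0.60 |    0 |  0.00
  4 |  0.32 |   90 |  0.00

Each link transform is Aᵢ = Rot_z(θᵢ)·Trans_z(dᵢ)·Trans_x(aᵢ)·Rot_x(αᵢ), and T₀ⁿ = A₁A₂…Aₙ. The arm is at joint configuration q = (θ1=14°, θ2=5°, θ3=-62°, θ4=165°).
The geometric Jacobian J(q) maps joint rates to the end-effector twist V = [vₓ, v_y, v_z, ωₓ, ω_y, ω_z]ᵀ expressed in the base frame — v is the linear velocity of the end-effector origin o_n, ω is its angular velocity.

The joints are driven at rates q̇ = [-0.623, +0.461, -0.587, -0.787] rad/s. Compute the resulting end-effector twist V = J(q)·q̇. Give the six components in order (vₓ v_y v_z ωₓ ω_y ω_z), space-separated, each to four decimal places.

0.1686 -0.1506 -0.0664 -0.4473 1.2991 -0.1620

o_n = [0.8066, 0.2658, 0.2520]
J₁: ẑ×o_n = [-0.2658, 0.8066, 0.0000], ω = ẑ
J2: z=[0.0000, 0.0000, 1.0000] o=[0.1261, 0.0314, 0.4700] → [-0.2343, 0.6805, 0.0000, 0.0000, 0.0000, 1.0000]
J3: z=[0.3256, -0.9455, 0.0000] o=[0.6084, 0.1975, 0.4700] → [0.2061, 0.0710, 0.2097, 0.3256, -0.9455, 0.0000]
J4: z=[0.3256, -0.9455, 0.0000] o=[0.8747, 0.2892, -0.0598] → [-0.2948, -0.1015, -0.0720, 0.3256, -0.9455, 0.0000]
V = J·q̇ = [0.1686, -0.1506, -0.0664, -0.4473, 1.2991, -0.1620]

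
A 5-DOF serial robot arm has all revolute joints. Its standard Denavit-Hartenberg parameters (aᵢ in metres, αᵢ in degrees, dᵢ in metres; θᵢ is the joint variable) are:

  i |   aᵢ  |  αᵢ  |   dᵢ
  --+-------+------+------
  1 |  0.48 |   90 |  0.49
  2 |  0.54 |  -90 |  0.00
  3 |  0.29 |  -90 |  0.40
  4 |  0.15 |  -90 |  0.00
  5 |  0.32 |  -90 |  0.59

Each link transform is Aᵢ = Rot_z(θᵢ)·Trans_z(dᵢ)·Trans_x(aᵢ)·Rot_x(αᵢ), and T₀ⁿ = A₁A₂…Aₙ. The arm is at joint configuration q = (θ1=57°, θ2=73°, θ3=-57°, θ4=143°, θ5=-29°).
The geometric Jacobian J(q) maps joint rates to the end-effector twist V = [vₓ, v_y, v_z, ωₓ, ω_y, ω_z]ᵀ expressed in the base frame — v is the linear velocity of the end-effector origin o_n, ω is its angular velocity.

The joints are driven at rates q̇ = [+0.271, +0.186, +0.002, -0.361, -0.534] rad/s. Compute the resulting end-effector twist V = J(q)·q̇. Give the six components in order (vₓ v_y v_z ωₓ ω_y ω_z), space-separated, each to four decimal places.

-0.0815 0.0523 -0.0302 0.7477 -0.0461 0.0247

o_n = [-0.3444, 0.2537, 1.0972]
J₁: ẑ×o_n = [-0.2537, -0.3444, 0.0000], ω = ẑ
J2: z=[0.8387, -0.5446, 0.0000] o=[0.2614, 0.4026, 0.4900] → [-0.3307, -0.5092, -0.4548, 0.8387, -0.5446, 0.0000]
J3: z=[-0.5208, -0.8020, 0.2924] o=[0.3474, 0.5350, 1.0064] → [0.0094, -0.1550, -0.4083, -0.5208, -0.8020, 0.2924]
J4: z=[-0.3232, 0.5023, 0.8020] o=[0.3682, 0.1204, 1.2744] → [-0.1959, -0.6288, 0.3149, -0.3232, 0.5023, 0.8020]
J5: z=[-0.8915, -0.4460, -0.0800] o=[0.3206, 0.2315, 1.1856] → [0.0412, -0.0256, -0.3163, -0.8915, -0.4460, -0.0800]
V = J·q̇ = [-0.0815, 0.0523, -0.0302, 0.7477, -0.0461, 0.0247]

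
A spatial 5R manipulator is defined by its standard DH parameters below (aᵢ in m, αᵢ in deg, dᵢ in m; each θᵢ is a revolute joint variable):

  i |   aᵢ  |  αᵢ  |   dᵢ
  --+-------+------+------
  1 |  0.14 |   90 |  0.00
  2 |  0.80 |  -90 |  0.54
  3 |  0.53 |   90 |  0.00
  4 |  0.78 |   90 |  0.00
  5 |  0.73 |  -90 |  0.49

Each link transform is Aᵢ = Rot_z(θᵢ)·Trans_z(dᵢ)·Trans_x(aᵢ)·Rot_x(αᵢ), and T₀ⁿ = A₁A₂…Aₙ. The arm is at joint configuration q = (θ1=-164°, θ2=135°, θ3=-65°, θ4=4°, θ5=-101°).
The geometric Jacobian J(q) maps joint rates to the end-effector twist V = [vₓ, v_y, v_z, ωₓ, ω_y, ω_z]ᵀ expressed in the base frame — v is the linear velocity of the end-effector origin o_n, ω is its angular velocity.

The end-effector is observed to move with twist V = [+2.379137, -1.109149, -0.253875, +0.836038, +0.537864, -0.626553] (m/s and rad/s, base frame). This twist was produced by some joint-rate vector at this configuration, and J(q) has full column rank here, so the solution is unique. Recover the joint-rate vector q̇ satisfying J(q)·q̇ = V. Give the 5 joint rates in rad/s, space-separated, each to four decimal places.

o_n = [0.5285, 1.5328, 1.6985]
J₁: ẑ×o_n = [-1.5328, 0.5285, 0.0000], ω = ẑ
J2: z=[-0.2756, 0.9613, 0.0000] o=[-0.1346, -0.0386, 0.0000] → [1.6327, 0.4682, -1.0705, -0.2756, 0.9613, 0.0000]
J3: z=[0.6797, 0.1949, -0.7071] o=[0.2604, 0.6364, 0.5657] → [0.8546, -0.9596, 0.5570, 0.6797, 0.1949, -0.7071]
J4: z=[-0.7325, 0.2296, -0.6409] o=[0.2802, 1.1418, 0.7241] → [0.4743, 0.5547, -0.3434, -0.7325, 0.2296, -0.6409]
J5: z=[-0.6754, -0.1279, 0.7262] o=[0.3463, 1.8944, 0.9181] → [0.1628, 0.6594, 0.2675, -0.6754, -0.1279, 0.7262]
q̇ = J⁺·V = [-0.9170, 0.7050, 0.3540, -0.9730, -0.1140]

-0.9170 0.7050 0.3540 -0.9730 -0.1140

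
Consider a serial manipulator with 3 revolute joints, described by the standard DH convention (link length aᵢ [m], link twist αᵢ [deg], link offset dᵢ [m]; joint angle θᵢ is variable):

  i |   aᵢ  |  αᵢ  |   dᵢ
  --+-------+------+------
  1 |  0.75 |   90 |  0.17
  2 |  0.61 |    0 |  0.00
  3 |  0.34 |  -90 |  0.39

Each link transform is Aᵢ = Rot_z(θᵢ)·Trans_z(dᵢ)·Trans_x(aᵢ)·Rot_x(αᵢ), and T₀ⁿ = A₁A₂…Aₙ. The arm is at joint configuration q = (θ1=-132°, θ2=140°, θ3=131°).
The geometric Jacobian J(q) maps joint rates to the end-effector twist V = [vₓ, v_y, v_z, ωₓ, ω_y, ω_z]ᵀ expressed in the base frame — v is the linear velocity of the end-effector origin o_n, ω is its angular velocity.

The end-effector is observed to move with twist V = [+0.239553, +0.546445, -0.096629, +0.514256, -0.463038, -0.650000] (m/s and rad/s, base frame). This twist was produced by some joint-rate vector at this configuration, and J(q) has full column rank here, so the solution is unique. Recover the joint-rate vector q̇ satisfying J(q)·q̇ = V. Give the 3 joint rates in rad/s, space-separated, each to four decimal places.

-0.6500 0.1980 -0.8900

o_n = [-0.4830, 0.0465, 0.2222]
J₁: ẑ×o_n = [-0.0465, -0.4830, 0.0000], ω = ẑ
J2: z=[-0.7431, 0.6691, 0.0000] o=[-0.5018, -0.5574, 0.1700] → [0.0349, 0.0388, -0.4614, -0.7431, 0.6691, 0.0000]
J3: z=[-0.7431, 0.6691, 0.0000] o=[-0.1892, -0.2101, 0.5621] → [-0.2275, -0.2526, 0.0059, -0.7431, 0.6691, 0.0000]
q̇ = J⁺·V = [-0.6500, 0.1980, -0.8900]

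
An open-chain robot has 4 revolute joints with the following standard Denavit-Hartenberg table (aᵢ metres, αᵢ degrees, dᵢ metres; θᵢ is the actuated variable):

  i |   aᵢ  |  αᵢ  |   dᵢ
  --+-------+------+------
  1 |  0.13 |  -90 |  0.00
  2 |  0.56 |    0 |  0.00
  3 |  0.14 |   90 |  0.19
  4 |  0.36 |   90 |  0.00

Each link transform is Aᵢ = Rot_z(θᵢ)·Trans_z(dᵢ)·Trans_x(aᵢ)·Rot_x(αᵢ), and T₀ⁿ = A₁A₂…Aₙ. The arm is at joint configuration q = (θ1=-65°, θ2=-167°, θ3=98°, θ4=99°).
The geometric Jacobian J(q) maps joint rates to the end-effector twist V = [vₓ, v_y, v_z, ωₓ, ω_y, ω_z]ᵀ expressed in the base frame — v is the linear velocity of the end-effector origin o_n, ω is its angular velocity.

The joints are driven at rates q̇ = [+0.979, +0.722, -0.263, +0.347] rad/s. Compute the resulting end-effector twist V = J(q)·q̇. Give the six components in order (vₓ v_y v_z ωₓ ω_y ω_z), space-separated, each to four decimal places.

-0.5507 0.2414 0.2650 0.2791 0.4876 1.1034

o_n = [0.3315, 0.5801, 0.2041]
J₁: ẑ×o_n = [-0.5801, 0.3315, 0.0000], ω = ẑ
J2: z=[0.9063, 0.4226, 0.0000] o=[0.0549, -0.1178, 0.0000] → [0.0863, -0.1850, 0.5157, 0.9063, 0.4226, 0.0000]
J3: z=[0.9063, 0.4226, 0.0000] o=[-0.1757, 0.3767, 0.1260] → [0.0330, -0.0708, -0.0300, 0.9063, 0.4226, 0.0000]
J4: z=[-0.3945, 0.8461, 0.3584] o=[0.0177, 0.4115, 0.2567] → [-0.1049, 0.0917, -0.3320, -0.3945, 0.8461, 0.3584]
V = J·q̇ = [-0.5507, 0.2414, 0.2650, 0.2791, 0.4876, 1.1034]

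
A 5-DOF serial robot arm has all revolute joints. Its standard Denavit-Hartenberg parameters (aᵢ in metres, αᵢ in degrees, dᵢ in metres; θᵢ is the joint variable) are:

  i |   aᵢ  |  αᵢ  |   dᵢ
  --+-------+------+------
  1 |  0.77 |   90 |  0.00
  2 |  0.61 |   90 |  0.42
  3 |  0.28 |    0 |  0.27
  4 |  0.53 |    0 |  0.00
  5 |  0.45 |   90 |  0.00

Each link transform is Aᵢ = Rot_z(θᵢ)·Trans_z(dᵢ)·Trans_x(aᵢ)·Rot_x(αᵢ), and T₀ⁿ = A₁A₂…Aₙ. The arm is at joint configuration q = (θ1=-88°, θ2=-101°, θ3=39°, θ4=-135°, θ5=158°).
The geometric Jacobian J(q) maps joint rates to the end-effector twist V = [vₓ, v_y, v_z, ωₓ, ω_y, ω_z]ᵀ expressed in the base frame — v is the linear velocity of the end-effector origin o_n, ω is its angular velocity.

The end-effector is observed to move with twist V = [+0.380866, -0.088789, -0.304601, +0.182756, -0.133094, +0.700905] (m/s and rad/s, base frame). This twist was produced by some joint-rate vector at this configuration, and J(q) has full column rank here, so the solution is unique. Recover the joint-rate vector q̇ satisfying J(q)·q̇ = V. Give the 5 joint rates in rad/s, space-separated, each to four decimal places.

0.7280 -0.1780 -0.4080 0.9090 -0.6430

o_n = [-0.4551, -0.3334, -0.9139]
J₁: ẑ×o_n = [0.3334, -0.4551, 0.0000], ω = ẑ
J2: z=[-0.9994, -0.0349, 0.0000] o=[0.0269, -0.7695, 0.0000] → [0.0319, -0.9133, -0.4527, -0.9994, -0.0349, 0.0000]
J3: z=[-0.0343, 0.9810, 0.1908] o=[-0.3969, -0.6679, -0.5988] → [-0.3729, -0.0219, 0.0456, -0.0343, 0.9810, 0.1908]
J4: z=[-0.0343, 0.9810, 0.1908] o=[-0.5837, -0.3676, -0.7609] → [-0.1566, 0.0193, -0.1274, -0.0343, 0.9810, 0.1908]
J5: z=[-0.0343, 0.9810, 0.1908] o=[-0.0566, -0.3598, -0.7065] → [-0.2085, -0.0831, 0.3900, -0.0343, 0.9810, 0.1908]
q̇ = J⁺·V = [0.7280, -0.1780, -0.4080, 0.9090, -0.6430]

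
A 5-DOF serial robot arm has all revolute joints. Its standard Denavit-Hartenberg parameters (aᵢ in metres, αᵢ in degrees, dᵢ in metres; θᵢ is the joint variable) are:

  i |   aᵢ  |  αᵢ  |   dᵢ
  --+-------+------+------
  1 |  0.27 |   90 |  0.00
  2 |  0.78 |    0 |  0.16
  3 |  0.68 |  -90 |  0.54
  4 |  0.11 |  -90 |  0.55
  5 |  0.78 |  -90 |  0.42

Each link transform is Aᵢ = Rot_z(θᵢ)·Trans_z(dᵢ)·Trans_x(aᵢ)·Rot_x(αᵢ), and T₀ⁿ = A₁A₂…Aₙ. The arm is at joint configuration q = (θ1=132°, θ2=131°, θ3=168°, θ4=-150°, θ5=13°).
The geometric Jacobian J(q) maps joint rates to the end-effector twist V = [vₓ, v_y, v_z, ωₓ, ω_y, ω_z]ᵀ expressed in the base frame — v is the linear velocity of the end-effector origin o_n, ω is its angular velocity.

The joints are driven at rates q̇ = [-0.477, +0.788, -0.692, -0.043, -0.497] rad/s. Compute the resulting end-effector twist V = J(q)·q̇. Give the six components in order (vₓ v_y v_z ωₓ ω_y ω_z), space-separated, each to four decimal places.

o_n = [1.0120, 1.1158, 0.6508]
J₁: ẑ×o_n = [-1.1158, 1.0120, 0.0000], ω = ẑ
J2: z=[0.7431, 0.6691, 0.0000] o=[-0.1807, 0.2006, 0.0000] → [0.4355, -0.4837, -0.1179, 0.7431, 0.6691, 0.0000]
J3: z=[0.7431, 0.6691, 0.0000] o=[0.2806, -0.0726, 0.5887] → [0.0416, -0.0462, 0.3938, 0.7431, 0.6691, 0.0000]
J4: z=[-0.5852, 0.6500, 0.4848] o=[0.4614, 0.5337, -0.0061] → [0.1448, 0.6514, -0.6986, -0.5852, 0.6500, 0.4848]
J5: z=[0.4814, 0.7596, -0.4373] o=[0.2113, 0.8937, 0.3439] → [0.3303, -0.4979, -0.5014, 0.4814, 0.7596, -0.4373]
V = J·q̇ = [0.6763, -0.6124, -0.0862, -0.1427, -0.3412, -0.2805]

0.6763 -0.6124 -0.0862 -0.1427 -0.3412 -0.2805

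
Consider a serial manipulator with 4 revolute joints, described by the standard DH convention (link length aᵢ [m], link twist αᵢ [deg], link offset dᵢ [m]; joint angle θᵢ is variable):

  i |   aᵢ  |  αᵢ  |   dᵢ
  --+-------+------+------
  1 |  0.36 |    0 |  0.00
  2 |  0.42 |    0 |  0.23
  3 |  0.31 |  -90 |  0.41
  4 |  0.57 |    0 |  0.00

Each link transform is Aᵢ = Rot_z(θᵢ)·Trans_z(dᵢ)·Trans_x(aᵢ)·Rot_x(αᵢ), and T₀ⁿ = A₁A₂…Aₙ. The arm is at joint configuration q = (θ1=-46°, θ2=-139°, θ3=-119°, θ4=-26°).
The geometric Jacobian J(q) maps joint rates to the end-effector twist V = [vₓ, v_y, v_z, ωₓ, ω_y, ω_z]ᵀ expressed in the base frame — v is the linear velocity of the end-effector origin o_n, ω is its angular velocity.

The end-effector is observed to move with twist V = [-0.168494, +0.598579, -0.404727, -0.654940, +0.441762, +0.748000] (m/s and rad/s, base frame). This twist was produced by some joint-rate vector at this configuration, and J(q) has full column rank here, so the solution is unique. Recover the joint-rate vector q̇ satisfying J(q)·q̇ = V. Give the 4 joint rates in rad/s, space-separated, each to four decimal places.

0.9410 -0.5960 0.4030 0.7900

o_n = [0.2915, 0.4594, 0.8899]
J₁: ẑ×o_n = [-0.4594, 0.2915, 0.0000], ω = ẑ
J2: z=[0.0000, 0.0000, 1.0000] o=[0.2501, -0.2590, 0.0000] → [-0.7183, 0.0414, 0.0000, 0.0000, 0.0000, 1.0000]
J3: z=[0.0000, 0.0000, 1.0000] o=[-0.1683, -0.2224, 0.2300] → [-0.6817, 0.4598, 0.0000, 0.0000, 0.0000, 1.0000]
J4: z=[-0.8290, 0.5592, 0.0000] o=[0.0050, 0.0346, 0.6400] → [0.1397, 0.2072, -0.5123, -0.8290, 0.5592, 0.0000]
q̇ = J⁺·V = [0.9410, -0.5960, 0.4030, 0.7900]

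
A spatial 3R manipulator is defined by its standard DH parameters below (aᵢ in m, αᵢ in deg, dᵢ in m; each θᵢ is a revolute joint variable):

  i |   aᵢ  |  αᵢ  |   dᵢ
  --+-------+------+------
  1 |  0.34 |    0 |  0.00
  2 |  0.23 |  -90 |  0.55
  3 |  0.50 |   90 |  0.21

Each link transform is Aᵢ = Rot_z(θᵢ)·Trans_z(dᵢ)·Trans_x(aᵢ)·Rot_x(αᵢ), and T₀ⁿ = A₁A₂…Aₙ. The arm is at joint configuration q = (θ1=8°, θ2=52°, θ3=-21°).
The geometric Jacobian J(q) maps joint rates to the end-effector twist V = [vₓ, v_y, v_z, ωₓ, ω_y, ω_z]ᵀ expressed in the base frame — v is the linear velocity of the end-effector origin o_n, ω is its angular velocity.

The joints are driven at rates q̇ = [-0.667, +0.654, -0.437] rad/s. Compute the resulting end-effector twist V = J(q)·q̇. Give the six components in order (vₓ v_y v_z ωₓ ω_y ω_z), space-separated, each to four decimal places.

0.0016 -0.2946 0.2040 0.3785 -0.2185 -0.0130

o_n = [0.5032, 0.7558, 0.7292]
J₁: ẑ×o_n = [-0.7558, 0.5032, 0.0000], ω = ẑ
J2: z=[0.0000, 0.0000, 1.0000] o=[0.3367, 0.0473, 0.0000] → [-0.7084, 0.1665, 0.0000, 0.0000, 0.0000, 1.0000]
J3: z=[-0.8660, 0.5000, 0.0000] o=[0.4517, 0.2465, 0.5500] → [0.0896, 0.1552, -0.4668, -0.8660, 0.5000, 0.0000]
V = J·q̇ = [0.0016, -0.2946, 0.2040, 0.3785, -0.2185, -0.0130]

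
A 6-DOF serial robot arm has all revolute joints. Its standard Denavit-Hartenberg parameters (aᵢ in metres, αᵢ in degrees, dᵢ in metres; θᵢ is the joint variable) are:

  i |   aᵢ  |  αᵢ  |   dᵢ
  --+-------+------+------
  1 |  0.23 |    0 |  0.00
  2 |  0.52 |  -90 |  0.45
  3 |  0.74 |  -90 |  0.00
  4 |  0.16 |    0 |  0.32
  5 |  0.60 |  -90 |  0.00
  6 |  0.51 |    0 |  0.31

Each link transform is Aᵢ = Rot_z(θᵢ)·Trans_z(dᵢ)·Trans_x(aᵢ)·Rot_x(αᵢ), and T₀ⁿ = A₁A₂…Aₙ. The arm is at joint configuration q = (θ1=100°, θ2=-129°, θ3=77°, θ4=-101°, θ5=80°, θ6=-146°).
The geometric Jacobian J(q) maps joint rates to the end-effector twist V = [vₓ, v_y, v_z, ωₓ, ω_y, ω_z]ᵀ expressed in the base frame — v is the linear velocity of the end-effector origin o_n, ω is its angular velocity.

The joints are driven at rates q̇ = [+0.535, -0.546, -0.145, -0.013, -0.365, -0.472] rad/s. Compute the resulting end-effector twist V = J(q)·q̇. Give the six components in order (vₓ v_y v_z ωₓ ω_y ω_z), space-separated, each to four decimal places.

o_n = [0.0597, 0.0925, -0.6469]
J₁: ẑ×o_n = [-0.0925, 0.0597, 0.0000], ω = ẑ
J2: z=[0.0000, 0.0000, 1.0000] o=[-0.0399, 0.2265, 0.0000] → [0.1340, 0.0997, -0.0000, 0.0000, 0.0000, 1.0000]
J3: z=[0.4848, 0.8746, 0.0000] o=[0.4149, -0.0256, 0.4500] → [-0.9593, 0.5318, 0.3679, 0.4848, 0.8746, 0.0000]
J4: z=[-0.8522, 0.4724, -0.2250] o=[0.5605, -0.1063, -0.2710] → [-0.1328, -0.2076, 0.0671, -0.8522, 0.4724, -0.2250]
J5: z=[-0.8522, 0.4724, -0.2250] o=[0.3579, 0.1856, -0.3133] → [-0.1785, -0.2172, 0.2201, -0.8522, 0.4724, -0.2250]
J6: z=[-0.3821, -0.8556, -0.3492] o=[0.5723, 0.3125, -0.8591] → [-0.2584, 0.2601, -0.3545, -0.3821, -0.8556, -0.3492]
V = J·q̇ = [0.2053, -0.1403, 0.0328, 0.4322, 0.0985, 0.2388]

0.2053 -0.1403 0.0328 0.4322 0.0985 0.2388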